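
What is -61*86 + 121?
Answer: -5125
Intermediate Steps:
-61*86 + 121 = -5246 + 121 = -5125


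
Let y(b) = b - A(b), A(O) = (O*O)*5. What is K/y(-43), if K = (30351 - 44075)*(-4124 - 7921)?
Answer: -13775465/774 ≈ -17798.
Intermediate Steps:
A(O) = 5*O**2 (A(O) = O**2*5 = 5*O**2)
y(b) = b - 5*b**2
K = 165305580 (K = -13724*(-12045) = 165305580)
K/y(-43) = 165305580/((-43*(1 - 5*(-43)))) = 165305580/((-43*(1 + 215))) = 165305580/((-43*216)) = 165305580/(-9288) = 165305580*(-1/9288) = -13775465/774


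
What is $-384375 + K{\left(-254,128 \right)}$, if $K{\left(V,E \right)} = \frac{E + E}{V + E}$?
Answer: $- \frac{24215753}{63} \approx -3.8438 \cdot 10^{5}$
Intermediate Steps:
$K{\left(V,E \right)} = \frac{2 E}{E + V}$
$-384375 + K{\left(-254,128 \right)} = -384375 + 2 \cdot 128 \frac{1}{128 - 254} = -384375 + 2 \cdot 128 \frac{1}{-126} = -384375 + 2 \cdot 128 \left(- \frac{1}{126}\right) = -384375 - \frac{128}{63} = - \frac{24215753}{63}$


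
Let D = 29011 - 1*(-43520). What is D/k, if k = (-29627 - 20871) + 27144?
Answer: -72531/23354 ≈ -3.1057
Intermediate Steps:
k = -23354 (k = -50498 + 27144 = -23354)
D = 72531 (D = 29011 + 43520 = 72531)
D/k = 72531/(-23354) = 72531*(-1/23354) = -72531/23354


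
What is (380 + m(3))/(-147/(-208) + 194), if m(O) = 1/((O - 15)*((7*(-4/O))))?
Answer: 553293/283493 ≈ 1.9517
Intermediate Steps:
m(O) = -O/(28*(-15 + O)) (m(O) = 1/((-15 + O)*((-28/O))) = (-O/28)/(-15 + O) = -O/(28*(-15 + O)))
(380 + m(3))/(-147/(-208) + 194) = (380 - 1*3/(-420 + 28*3))/(-147/(-208) + 194) = (380 - 1*3/(-420 + 84))/(-147*(-1/208) + 194) = (380 - 1*3/(-336))/(147/208 + 194) = (380 - 1*3*(-1/336))/(40499/208) = (380 + 1/112)*(208/40499) = (42561/112)*(208/40499) = 553293/283493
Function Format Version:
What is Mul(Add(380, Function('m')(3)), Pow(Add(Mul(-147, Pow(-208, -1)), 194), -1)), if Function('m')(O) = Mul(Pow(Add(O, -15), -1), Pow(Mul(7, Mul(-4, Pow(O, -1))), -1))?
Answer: Rational(553293, 283493) ≈ 1.9517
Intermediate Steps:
Function('m')(O) = Mul(Rational(-1, 28), O, Pow(Add(-15, O), -1)) (Function('m')(O) = Mul(Pow(Add(-15, O), -1), Pow(Mul(-28, Pow(O, -1)), -1)) = Mul(Pow(Add(-15, O), -1), Mul(Rational(-1, 28), O)) = Mul(Rational(-1, 28), O, Pow(Add(-15, O), -1)))
Mul(Add(380, Function('m')(3)), Pow(Add(Mul(-147, Pow(-208, -1)), 194), -1)) = Mul(Add(380, Mul(-1, 3, Pow(Add(-420, Mul(28, 3)), -1))), Pow(Add(Mul(-147, Pow(-208, -1)), 194), -1)) = Mul(Add(380, Mul(-1, 3, Pow(Add(-420, 84), -1))), Pow(Add(Mul(-147, Rational(-1, 208)), 194), -1)) = Mul(Add(380, Mul(-1, 3, Pow(-336, -1))), Pow(Add(Rational(147, 208), 194), -1)) = Mul(Add(380, Mul(-1, 3, Rational(-1, 336))), Pow(Rational(40499, 208), -1)) = Mul(Add(380, Rational(1, 112)), Rational(208, 40499)) = Mul(Rational(42561, 112), Rational(208, 40499)) = Rational(553293, 283493)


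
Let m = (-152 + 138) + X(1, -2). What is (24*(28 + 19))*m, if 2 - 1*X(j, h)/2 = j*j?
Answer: -13536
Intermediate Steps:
X(j, h) = 4 - 2*j² (X(j, h) = 4 - 2*j*j = 4 - 2*j²)
m = -12 (m = (-152 + 138) + (4 - 2*1²) = -14 + (4 - 2*1) = -14 + (4 - 2) = -14 + 2 = -12)
(24*(28 + 19))*m = (24*(28 + 19))*(-12) = (24*47)*(-12) = 1128*(-12) = -13536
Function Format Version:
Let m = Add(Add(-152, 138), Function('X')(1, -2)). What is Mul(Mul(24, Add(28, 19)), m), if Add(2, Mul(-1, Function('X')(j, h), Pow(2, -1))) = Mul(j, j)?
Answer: -13536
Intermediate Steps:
Function('X')(j, h) = Add(4, Mul(-2, Pow(j, 2))) (Function('X')(j, h) = Add(4, Mul(-2, Mul(j, j))) = Add(4, Mul(-2, Pow(j, 2))))
m = -12 (m = Add(Add(-152, 138), Add(4, Mul(-2, Pow(1, 2)))) = Add(-14, Add(4, Mul(-2, 1))) = Add(-14, Add(4, -2)) = Add(-14, 2) = -12)
Mul(Mul(24, Add(28, 19)), m) = Mul(Mul(24, Add(28, 19)), -12) = Mul(Mul(24, 47), -12) = Mul(1128, -12) = -13536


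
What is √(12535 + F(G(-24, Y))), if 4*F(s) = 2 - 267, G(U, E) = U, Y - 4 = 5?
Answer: 5*√1995/2 ≈ 111.66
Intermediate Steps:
Y = 9 (Y = 4 + 5 = 9)
F(s) = -265/4 (F(s) = (2 - 267)/4 = (¼)*(-265) = -265/4)
√(12535 + F(G(-24, Y))) = √(12535 - 265/4) = √(49875/4) = 5*√1995/2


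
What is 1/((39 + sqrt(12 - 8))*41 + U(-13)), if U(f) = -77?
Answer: 1/1604 ≈ 0.00062344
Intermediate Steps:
1/((39 + sqrt(12 - 8))*41 + U(-13)) = 1/((39 + sqrt(12 - 8))*41 - 77) = 1/((39 + sqrt(4))*41 - 77) = 1/((39 + 2)*41 - 77) = 1/(41*41 - 77) = 1/(1681 - 77) = 1/1604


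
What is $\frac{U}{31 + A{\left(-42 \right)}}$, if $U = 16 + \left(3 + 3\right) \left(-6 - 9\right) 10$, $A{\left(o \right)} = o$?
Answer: $\frac{884}{11} \approx 80.364$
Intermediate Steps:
$U = -884$ ($U = 16 + 6 \left(-15\right) 10 = 16 - 900 = -884$)
$\frac{U}{31 + A{\left(-42 \right)}} = \frac{1}{31 - 42} \left(-884\right) = \frac{1}{-11} \left(-884\right) = \left(- \frac{1}{11}\right) \left(-884\right) = \frac{884}{11}$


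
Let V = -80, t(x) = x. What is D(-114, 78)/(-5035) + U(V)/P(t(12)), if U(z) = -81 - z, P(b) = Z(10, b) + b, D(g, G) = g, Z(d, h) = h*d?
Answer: 527/34980 ≈ 0.015066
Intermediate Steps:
Z(d, h) = d*h
P(b) = 11*b (P(b) = 10*b + b = 11*b)
D(-114, 78)/(-5035) + U(V)/P(t(12)) = -114/(-5035) + (-81 - 1*(-80))/((11*12)) = -114*(-1/5035) + (-81 + 80)/132 = 6/265 - 1*1/132 = 6/265 - 1/132 = 527/34980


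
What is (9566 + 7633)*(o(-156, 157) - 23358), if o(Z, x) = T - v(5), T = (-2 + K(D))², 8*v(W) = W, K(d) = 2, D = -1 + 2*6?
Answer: -3213959931/8 ≈ -4.0174e+8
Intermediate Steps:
D = 11 (D = -1 + 12 = 11)
v(W) = W/8
T = 0 (T = (-2 + 2)² = 0² = 0)
o(Z, x) = -5/8 (o(Z, x) = 0 - 5/8 = -5/8)
(9566 + 7633)*(o(-156, 157) - 23358) = (9566 + 7633)*(-5/8 - 23358) = 17199*(-186869/8) = -3213959931/8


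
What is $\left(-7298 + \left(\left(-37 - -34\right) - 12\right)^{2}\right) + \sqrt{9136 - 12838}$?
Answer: $-7073 + i \sqrt{3702} \approx -7073.0 + 60.844 i$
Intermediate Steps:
$\left(-7298 + \left(\left(-37 - -34\right) - 12\right)^{2}\right) + \sqrt{9136 - 12838} = \left(-7298 + \left(\left(-37 + 34\right) - 12\right)^{2}\right) + \sqrt{-3702} = \left(-7298 + \left(-3 - 12\right)^{2}\right) + i \sqrt{3702} = \left(-7298 + \left(-15\right)^{2}\right) + i \sqrt{3702} = \left(-7298 + 225\right) + i \sqrt{3702} = -7073 + i \sqrt{3702}$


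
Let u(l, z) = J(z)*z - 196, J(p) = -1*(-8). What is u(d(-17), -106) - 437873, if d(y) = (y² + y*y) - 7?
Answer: -438917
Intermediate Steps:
J(p) = 8
d(y) = -7 + 2*y² (d(y) = (y² + y²) - 7 = 2*y² - 7 = -7 + 2*y²)
u(l, z) = -196 + 8*z (u(l, z) = 8*z - 196 = -196 + 8*z)
u(d(-17), -106) - 437873 = (-196 + 8*(-106)) - 437873 = (-196 - 848) - 437873 = -1044 - 437873 = -438917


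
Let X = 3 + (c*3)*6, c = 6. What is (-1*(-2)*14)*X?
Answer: 3108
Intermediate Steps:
X = 111 (X = 3 + (6*3)*6 = 3 + 18*6 = 3 + 108 = 111)
(-1*(-2)*14)*X = (-1*(-2)*14)*111 = (2*14)*111 = 28*111 = 3108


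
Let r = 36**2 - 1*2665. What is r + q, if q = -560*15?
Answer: -9769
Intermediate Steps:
r = -1369 (r = 1296 - 2665 = -1369)
q = -8400
r + q = -1369 - 8400 = -9769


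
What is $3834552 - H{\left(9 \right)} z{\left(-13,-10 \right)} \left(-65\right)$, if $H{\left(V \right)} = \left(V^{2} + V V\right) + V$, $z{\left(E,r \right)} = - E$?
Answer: $3979047$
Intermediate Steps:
$H{\left(V \right)} = V + 2 V^{2}$ ($H{\left(V \right)} = \left(V^{2} + V^{2}\right) + V = 2 V^{2} + V = V + 2 V^{2}$)
$3834552 - H{\left(9 \right)} z{\left(-13,-10 \right)} \left(-65\right) = 3834552 - 9 \left(1 + 2 \cdot 9\right) \left(\left(-1\right) \left(-13\right)\right) \left(-65\right) = 3834552 - 9 \left(1 + 18\right) 13 \left(-65\right) = 3834552 - 9 \cdot 19 \cdot 13 \left(-65\right) = 3834552 - 171 \cdot 13 \left(-65\right) = 3834552 - 2223 \left(-65\right) = 3834552 - -144495 = 3834552 + 144495 = 3979047$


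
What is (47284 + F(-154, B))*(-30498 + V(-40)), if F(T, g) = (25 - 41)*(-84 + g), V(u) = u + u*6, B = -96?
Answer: -1543947592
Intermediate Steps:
V(u) = 7*u (V(u) = u + 6*u = 7*u)
F(T, g) = 1344 - 16*g (F(T, g) = -16*(-84 + g) = 1344 - 16*g)
(47284 + F(-154, B))*(-30498 + V(-40)) = (47284 + (1344 - 16*(-96)))*(-30498 + 7*(-40)) = (47284 + (1344 + 1536))*(-30498 - 280) = (47284 + 2880)*(-30778) = 50164*(-30778) = -1543947592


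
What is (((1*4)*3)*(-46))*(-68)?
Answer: 37536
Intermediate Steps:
(((1*4)*3)*(-46))*(-68) = ((4*3)*(-46))*(-68) = (12*(-46))*(-68) = -552*(-68) = 37536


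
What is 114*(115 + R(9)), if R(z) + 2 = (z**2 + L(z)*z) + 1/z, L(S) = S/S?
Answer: 69464/3 ≈ 23155.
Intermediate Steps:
L(S) = 1
R(z) = -2 + z + 1/z + z**2 (R(z) = -2 + ((z**2 + 1*z) + 1/z) = -2 + ((z**2 + z) + 1/z) = -2 + ((z + z**2) + 1/z) = -2 + (z + 1/z + z**2) = -2 + z + 1/z + z**2)
114*(115 + R(9)) = 114*(115 + (-2 + 9 + 1/9 + 9**2)) = 114*(115 + (-2 + 9 + 1/9 + 81)) = 114*(115 + 793/9) = 114*(1828/9) = 69464/3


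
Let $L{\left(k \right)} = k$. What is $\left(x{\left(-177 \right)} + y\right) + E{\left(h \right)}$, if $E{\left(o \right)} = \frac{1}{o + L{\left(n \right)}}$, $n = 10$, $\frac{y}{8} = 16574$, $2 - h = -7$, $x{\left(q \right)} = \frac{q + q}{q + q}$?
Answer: $\frac{2519268}{19} \approx 1.3259 \cdot 10^{5}$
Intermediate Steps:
$x{\left(q \right)} = 1$ ($x{\left(q \right)} = \frac{2 q}{2 q} = 2 q \frac{1}{2 q} = 1$)
$h = 9$ ($h = 2 - -7 = 2 + 7 = 9$)
$y = 132592$ ($y = 8 \cdot 16574 = 132592$)
$E{\left(o \right)} = \frac{1}{10 + o}$ ($E{\left(o \right)} = \frac{1}{o + 10} = \frac{1}{10 + o}$)
$\left(x{\left(-177 \right)} + y\right) + E{\left(h \right)} = \left(1 + 132592\right) + \frac{1}{10 + 9} = 132593 + \frac{1}{19} = \frac{2519268}{19}$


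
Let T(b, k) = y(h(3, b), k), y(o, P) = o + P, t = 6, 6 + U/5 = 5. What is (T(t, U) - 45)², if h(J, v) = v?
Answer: 1936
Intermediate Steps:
U = -5 (U = -30 + 5*5 = -30 + 25 = -5)
y(o, P) = P + o
T(b, k) = b + k (T(b, k) = k + b = b + k)
(T(t, U) - 45)² = ((6 - 5) - 45)² = (1 - 45)² = (-44)² = 1936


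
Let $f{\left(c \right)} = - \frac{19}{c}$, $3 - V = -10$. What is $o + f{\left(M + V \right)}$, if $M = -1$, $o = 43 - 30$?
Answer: $\frac{137}{12} \approx 11.417$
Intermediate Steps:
$V = 13$ ($V = 3 - -10 = 3 + 10 = 13$)
$o = 13$
$o + f{\left(M + V \right)} = 13 - \frac{19}{-1 + 13} = 13 - \frac{19}{12} = \frac{137}{12}$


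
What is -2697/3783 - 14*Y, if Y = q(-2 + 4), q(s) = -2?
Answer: 34409/1261 ≈ 27.287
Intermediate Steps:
Y = -2
-2697/3783 - 14*Y = -2697/3783 - 14*(-2) = -2697*1/3783 - (-28) = -899/1261 - 1*(-28) = -899/1261 + 28 = 34409/1261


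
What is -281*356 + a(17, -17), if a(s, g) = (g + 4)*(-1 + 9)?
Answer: -100140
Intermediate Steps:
a(s, g) = 32 + 8*g (a(s, g) = (4 + g)*8 = 32 + 8*g)
-281*356 + a(17, -17) = -281*356 + (32 + 8*(-17)) = -100036 + (32 - 136) = -100036 - 104 = -100140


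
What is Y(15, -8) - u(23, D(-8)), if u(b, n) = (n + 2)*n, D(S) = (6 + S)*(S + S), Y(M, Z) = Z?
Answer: -1096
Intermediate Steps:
D(S) = 2*S*(6 + S) (D(S) = (6 + S)*(2*S) = 2*S*(6 + S))
u(b, n) = n*(2 + n) (u(b, n) = (2 + n)*n = n*(2 + n))
Y(15, -8) - u(23, D(-8)) = -8 - 2*(-8)*(6 - 8)*(2 + 2*(-8)*(6 - 8)) = -8 - 2*(-8)*(-2)*(2 + 2*(-8)*(-2)) = -8 - 32*(2 + 32) = -8 - 32*34 = -8 - 1*1088 = -8 - 1088 = -1096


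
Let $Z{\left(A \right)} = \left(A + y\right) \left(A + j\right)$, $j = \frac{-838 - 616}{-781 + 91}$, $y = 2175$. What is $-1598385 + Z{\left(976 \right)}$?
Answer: $\frac{22254464}{15} \approx 1.4836 \cdot 10^{6}$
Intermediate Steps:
$j = \frac{727}{345}$ ($j = - \frac{1454}{-690} = \left(-1454\right) \left(- \frac{1}{690}\right) = \frac{727}{345} \approx 2.1072$)
$Z{\left(A \right)} = \left(2175 + A\right) \left(\frac{727}{345} + A\right)$ ($Z{\left(A \right)} = \left(A + 2175\right) \left(A + \frac{727}{345}\right) = \left(2175 + A\right) \left(\frac{727}{345} + A\right)$)
$-1598385 + Z{\left(976 \right)} = -1598385 + \left(\frac{105415}{23} + 976^{2} + \frac{751102}{345} \cdot 976\right) = -1598385 + \left(\frac{105415}{23} + 952576 + \frac{733075552}{345}\right) = -1598385 + \frac{46230239}{15} = \frac{22254464}{15}$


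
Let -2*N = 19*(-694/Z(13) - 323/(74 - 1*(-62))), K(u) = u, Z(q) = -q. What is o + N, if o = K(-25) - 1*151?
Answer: -137403/208 ≈ -660.59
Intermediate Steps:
o = -176 (o = -25 - 1*151 = -25 - 151 = -176)
N = -100795/208 (N = -19*(-694/((-1*13)) - 323/(74 - 1*(-62)))/2 = -19*(-694/(-13) - 323/(74 + 62))/2 = -19*(-694*(-1/13) - 323/136)/2 = -19*(694/13 - 323*1/136)/2 = -19*(694/13 - 19/8)/2 = -19*5305/(2*104) = -½*100795/104 = -100795/208 ≈ -484.59)
o + N = -176 - 100795/208 = -137403/208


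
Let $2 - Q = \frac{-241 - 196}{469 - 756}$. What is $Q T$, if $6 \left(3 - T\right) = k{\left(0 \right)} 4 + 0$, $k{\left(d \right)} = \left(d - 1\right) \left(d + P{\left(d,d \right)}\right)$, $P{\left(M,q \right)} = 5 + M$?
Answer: $\frac{2603}{861} \approx 3.0232$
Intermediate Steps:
$k{\left(d \right)} = \left(-1 + d\right) \left(5 + 2 d\right)$ ($k{\left(d \right)} = \left(d - 1\right) \left(d + \left(5 + d\right)\right) = \left(-1 + d\right) \left(5 + 2 d\right)$)
$Q = \frac{137}{287}$ ($Q = 2 - \frac{-241 - 196}{469 - 756} = 2 - - \frac{437}{-287} = 2 - \left(-437\right) \left(- \frac{1}{287}\right) = 2 - \frac{437}{287} = \frac{137}{287} \approx 0.47735$)
$T = \frac{19}{3}$ ($T = 3 - \frac{\left(-5 + 2 \cdot 0^{2} + 3 \cdot 0\right) 4 + 0}{6} = 3 - \frac{\left(-5 + 2 \cdot 0 + 0\right) 4 + 0}{6} = 3 - \frac{\left(-5 + 0 + 0\right) 4 + 0}{6} = 3 - \frac{\left(-5\right) 4 + 0}{6} = 3 - \frac{-20 + 0}{6} = 3 - - \frac{10}{3} = 3 + \frac{10}{3} = \frac{19}{3} \approx 6.3333$)
$Q T = \frac{137}{287} \cdot \frac{19}{3} = \frac{2603}{861}$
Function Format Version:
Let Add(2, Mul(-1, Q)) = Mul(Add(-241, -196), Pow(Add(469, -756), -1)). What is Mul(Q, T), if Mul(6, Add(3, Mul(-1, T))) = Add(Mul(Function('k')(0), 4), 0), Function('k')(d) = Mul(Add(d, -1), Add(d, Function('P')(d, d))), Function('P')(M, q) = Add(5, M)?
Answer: Rational(2603, 861) ≈ 3.0232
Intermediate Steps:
Function('k')(d) = Mul(Add(-1, d), Add(5, Mul(2, d))) (Function('k')(d) = Mul(Add(d, -1), Add(d, Add(5, d))) = Mul(Add(-1, d), Add(5, Mul(2, d))))
Q = Rational(137, 287) (Q = Add(2, Mul(-1, Mul(Add(-241, -196), Pow(Add(469, -756), -1)))) = Add(2, Mul(-1, Mul(-437, Pow(-287, -1)))) = Add(2, Mul(-1, Mul(-437, Rational(-1, 287)))) = Add(2, Mul(-1, Rational(437, 287))) = Add(2, Rational(-437, 287)) = Rational(137, 287) ≈ 0.47735)
T = Rational(19, 3) (T = Add(3, Mul(Rational(-1, 6), Add(Mul(Add(-5, Mul(2, Pow(0, 2)), Mul(3, 0)), 4), 0))) = Add(3, Mul(Rational(-1, 6), Add(Mul(Add(-5, Mul(2, 0), 0), 4), 0))) = Add(3, Mul(Rational(-1, 6), Add(Mul(Add(-5, 0, 0), 4), 0))) = Add(3, Mul(Rational(-1, 6), Add(Mul(-5, 4), 0))) = Add(3, Mul(Rational(-1, 6), Add(-20, 0))) = Add(3, Mul(Rational(-1, 6), -20)) = Add(3, Rational(10, 3)) = Rational(19, 3) ≈ 6.3333)
Mul(Q, T) = Mul(Rational(137, 287), Rational(19, 3)) = Rational(2603, 861)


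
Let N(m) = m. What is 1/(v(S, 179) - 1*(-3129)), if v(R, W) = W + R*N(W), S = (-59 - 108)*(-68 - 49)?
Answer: 1/3500789 ≈ 2.8565e-7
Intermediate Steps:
S = 19539 (S = -167*(-117) = 19539)
v(R, W) = W + R*W
1/(v(S, 179) - 1*(-3129)) = 1/(179*(1 + 19539) - 1*(-3129)) = 1/(179*19540 + 3129) = 1/(3497660 + 3129) = 1/3500789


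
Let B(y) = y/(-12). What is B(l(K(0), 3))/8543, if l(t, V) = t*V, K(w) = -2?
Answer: 1/17086 ≈ 5.8527e-5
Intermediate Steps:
l(t, V) = V*t
B(y) = -y/12 (B(y) = y*(-1/12) = -y/12)
B(l(K(0), 3))/8543 = -(-2)/4/8543 = -1/12*(-6)*(1/8543) = (½)*(1/8543) = 1/17086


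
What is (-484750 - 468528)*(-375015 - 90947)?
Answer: 444191323436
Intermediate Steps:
(-484750 - 468528)*(-375015 - 90947) = -953278*(-465962) = 444191323436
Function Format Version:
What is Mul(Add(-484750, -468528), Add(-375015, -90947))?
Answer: 444191323436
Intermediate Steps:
Mul(Add(-484750, -468528), Add(-375015, -90947)) = Mul(-953278, -465962) = 444191323436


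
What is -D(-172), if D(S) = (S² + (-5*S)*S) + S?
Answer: 118508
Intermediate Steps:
D(S) = S - 4*S² (D(S) = (S² - 5*S²) + S = -4*S² + S = S - 4*S²)
-D(-172) = -(-172)*(1 - 4*(-172)) = -(-172)*(1 + 688) = -(-172)*689 = -1*(-118508) = 118508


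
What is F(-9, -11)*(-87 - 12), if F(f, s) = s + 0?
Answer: 1089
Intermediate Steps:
F(f, s) = s
F(-9, -11)*(-87 - 12) = -11*(-87 - 12) = -11*(-99) = 1089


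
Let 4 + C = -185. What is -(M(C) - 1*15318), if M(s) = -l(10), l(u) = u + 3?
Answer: 15331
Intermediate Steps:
C = -189 (C = -4 - 185 = -189)
l(u) = 3 + u
M(s) = -13 (M(s) = -(3 + 10) = -1*13 = -13)
-(M(C) - 1*15318) = -(-13 - 1*15318) = -(-13 - 15318) = -1*(-15331) = 15331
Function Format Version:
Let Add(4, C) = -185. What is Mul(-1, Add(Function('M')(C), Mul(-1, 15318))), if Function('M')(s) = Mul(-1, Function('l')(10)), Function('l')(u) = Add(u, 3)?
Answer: 15331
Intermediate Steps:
C = -189 (C = Add(-4, -185) = -189)
Function('l')(u) = Add(3, u)
Function('M')(s) = -13 (Function('M')(s) = Mul(-1, Add(3, 10)) = Mul(-1, 13) = -13)
Mul(-1, Add(Function('M')(C), Mul(-1, 15318))) = Mul(-1, Add(-13, Mul(-1, 15318))) = Mul(-1, Add(-13, -15318)) = Mul(-1, -15331) = 15331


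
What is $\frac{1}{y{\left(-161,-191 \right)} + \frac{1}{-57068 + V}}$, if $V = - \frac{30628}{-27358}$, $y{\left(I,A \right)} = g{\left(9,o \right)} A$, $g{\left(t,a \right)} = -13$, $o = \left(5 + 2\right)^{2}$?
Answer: $\frac{780617858}{1938274127735} \approx 0.00040274$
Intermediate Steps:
$o = 49$ ($o = 7^{2} = 49$)
$y{\left(I,A \right)} = - 13 A$
$V = \frac{15314}{13679}$ ($V = \left(-30628\right) \left(- \frac{1}{27358}\right) = \frac{15314}{13679} \approx 1.1195$)
$\frac{1}{y{\left(-161,-191 \right)} + \frac{1}{-57068 + V}} = \frac{1}{\left(-13\right) \left(-191\right) + \frac{1}{-57068 + \frac{15314}{13679}}} = \frac{1}{2483 + \frac{1}{- \frac{780617858}{13679}}} = \frac{1}{2483 - \frac{13679}{780617858}} = \frac{1}{\frac{1938274127735}{780617858}} = \frac{780617858}{1938274127735}$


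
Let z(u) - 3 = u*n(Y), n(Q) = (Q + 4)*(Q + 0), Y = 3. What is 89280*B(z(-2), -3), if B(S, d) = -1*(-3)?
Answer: 267840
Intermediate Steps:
n(Q) = Q*(4 + Q) (n(Q) = (4 + Q)*Q = Q*(4 + Q))
z(u) = 3 + 21*u (z(u) = 3 + u*(3*(4 + 3)) = 3 + u*(3*7) = 3 + u*21 = 3 + 21*u)
B(S, d) = 3
89280*B(z(-2), -3) = 89280*3 = 267840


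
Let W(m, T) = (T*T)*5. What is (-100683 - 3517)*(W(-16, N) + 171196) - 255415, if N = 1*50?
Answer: -19141378615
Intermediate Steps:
N = 50
W(m, T) = 5*T² (W(m, T) = T²*5 = 5*T²)
(-100683 - 3517)*(W(-16, N) + 171196) - 255415 = (-100683 - 3517)*(5*50² + 171196) - 255415 = -104200*(5*2500 + 171196) - 255415 = -104200*(12500 + 171196) - 255415 = -104200*183696 - 255415 = -19141123200 - 255415 = -19141378615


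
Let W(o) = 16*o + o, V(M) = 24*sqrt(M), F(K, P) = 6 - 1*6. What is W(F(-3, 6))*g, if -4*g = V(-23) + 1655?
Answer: 0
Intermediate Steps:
F(K, P) = 0 (F(K, P) = 6 - 6 = 0)
W(o) = 17*o
g = -1655/4 - 6*I*sqrt(23) (g = -(24*sqrt(-23) + 1655)/4 = -(24*(I*sqrt(23)) + 1655)/4 = -(24*I*sqrt(23) + 1655)/4 = -(1655 + 24*I*sqrt(23))/4 = -1655/4 - 6*I*sqrt(23) ≈ -413.75 - 28.775*I)
W(F(-3, 6))*g = (17*0)*(-1655/4 - 6*I*sqrt(23)) = 0*(-1655/4 - 6*I*sqrt(23)) = 0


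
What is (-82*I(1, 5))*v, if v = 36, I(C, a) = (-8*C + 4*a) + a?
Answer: -50184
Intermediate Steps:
I(C, a) = -8*C + 5*a
(-82*I(1, 5))*v = -82*(-8*1 + 5*5)*36 = -82*(-8 + 25)*36 = -82*17*36 = -1394*36 = -50184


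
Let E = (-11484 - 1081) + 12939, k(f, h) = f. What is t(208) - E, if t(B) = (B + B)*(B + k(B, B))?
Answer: 172682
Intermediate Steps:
t(B) = 4*B² (t(B) = (B + B)*(B + B) = (2*B)*(2*B) = 4*B²)
E = 374 (E = -12565 + 12939 = 374)
t(208) - E = 4*208² - 1*374 = 4*43264 - 374 = 173056 - 374 = 172682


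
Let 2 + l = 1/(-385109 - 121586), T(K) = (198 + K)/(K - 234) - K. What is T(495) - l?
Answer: -7205202871/14694155 ≈ -490.34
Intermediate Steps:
T(K) = -K + (198 + K)/(-234 + K) (T(K) = (198 + K)/(-234 + K) - K = -K + (198 + K)/(-234 + K))
l = -1013391/506695 (l = -2 + 1/(-385109 - 121586) = -2 + 1/(-506695) = -2 - 1/506695 = -1013391/506695 ≈ -2.0000)
T(495) - l = (198 - 1*495² + 235*495)/(-234 + 495) - 1*(-1013391/506695) = (198 - 1*245025 + 116325)/261 + 1013391/506695 = (198 - 245025 + 116325)/261 + 1013391/506695 = (1/261)*(-128502) + 1013391/506695 = -14278/29 + 1013391/506695 = -7205202871/14694155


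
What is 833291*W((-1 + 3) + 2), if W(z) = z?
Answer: 3333164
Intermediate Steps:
833291*W((-1 + 3) + 2) = 833291*((-1 + 3) + 2) = 833291*(2 + 2) = 833291*4 = 3333164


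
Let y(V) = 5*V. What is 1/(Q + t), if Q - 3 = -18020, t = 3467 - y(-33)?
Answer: -1/14385 ≈ -6.9517e-5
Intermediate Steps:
t = 3632 (t = 3467 - 5*(-33) = 3467 - 1*(-165) = 3467 + 165 = 3632)
Q = -18017 (Q = 3 - 18020 = -18017)
1/(Q + t) = 1/(-18017 + 3632) = 1/(-14385) = -1/14385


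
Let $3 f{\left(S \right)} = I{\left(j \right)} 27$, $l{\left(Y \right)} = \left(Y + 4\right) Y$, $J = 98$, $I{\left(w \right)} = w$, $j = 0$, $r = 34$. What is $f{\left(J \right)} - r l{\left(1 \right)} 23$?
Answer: $-3910$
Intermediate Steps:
$l{\left(Y \right)} = Y \left(4 + Y\right)$ ($l{\left(Y \right)} = \left(4 + Y\right) Y = Y \left(4 + Y\right)$)
$f{\left(S \right)} = 0$ ($f{\left(S \right)} = \frac{0 \cdot 27}{3} = \frac{1}{3} \cdot 0 = 0$)
$f{\left(J \right)} - r l{\left(1 \right)} 23 = 0 - 34 \cdot 1 \left(4 + 1\right) 23 = 0 - 34 \cdot 1 \cdot 5 \cdot 23 = 0 - 34 \cdot 5 \cdot 23 = 0 - 170 \cdot 23 = 0 - 3910 = -3910$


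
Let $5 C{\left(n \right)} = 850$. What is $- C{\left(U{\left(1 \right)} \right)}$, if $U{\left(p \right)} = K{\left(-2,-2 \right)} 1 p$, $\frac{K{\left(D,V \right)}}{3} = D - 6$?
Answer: $-170$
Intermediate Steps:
$K{\left(D,V \right)} = -18 + 3 D$ ($K{\left(D,V \right)} = 3 \left(D - 6\right) = 3 \left(-6 + D\right) = -18 + 3 D$)
$U{\left(p \right)} = - 24 p$ ($U{\left(p \right)} = \left(-18 + 3 \left(-2\right)\right) 1 p = \left(-18 - 6\right) 1 p = \left(-24\right) 1 p = - 24 p$)
$C{\left(n \right)} = 170$ ($C{\left(n \right)} = \frac{1}{5} \cdot 850 = 170$)
$- C{\left(U{\left(1 \right)} \right)} = \left(-1\right) 170 = -170$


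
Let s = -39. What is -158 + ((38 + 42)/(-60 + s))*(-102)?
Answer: -2494/33 ≈ -75.576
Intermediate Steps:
-158 + ((38 + 42)/(-60 + s))*(-102) = -158 + ((38 + 42)/(-60 - 39))*(-102) = -158 + (80/(-99))*(-102) = -158 + (80*(-1/99))*(-102) = -158 - 80/99*(-102) = -158 + 2720/33 = -2494/33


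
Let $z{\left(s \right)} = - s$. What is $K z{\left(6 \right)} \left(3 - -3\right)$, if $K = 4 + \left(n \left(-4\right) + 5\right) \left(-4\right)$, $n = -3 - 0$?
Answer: $2304$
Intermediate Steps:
$n = -3$ ($n = -3 + 0 = -3$)
$K = -64$ ($K = 4 + \left(\left(-3\right) \left(-4\right) + 5\right) \left(-4\right) = 4 + \left(12 + 5\right) \left(-4\right) = 4 + 17 \left(-4\right) = 4 - 68 = -64$)
$K z{\left(6 \right)} \left(3 - -3\right) = - 64 \left(\left(-1\right) 6\right) \left(3 - -3\right) = \left(-64\right) \left(-6\right) \left(3 + 3\right) = 384 \cdot 6 = 2304$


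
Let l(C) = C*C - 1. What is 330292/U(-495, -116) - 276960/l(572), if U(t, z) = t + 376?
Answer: -36032961892/12978259 ≈ -2776.4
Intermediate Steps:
U(t, z) = 376 + t
l(C) = -1 + C**2 (l(C) = C**2 - 1 = -1 + C**2)
330292/U(-495, -116) - 276960/l(572) = 330292/(376 - 495) - 276960/(-1 + 572**2) = 330292/(-119) - 276960/(-1 + 327184) = 330292*(-1/119) - 276960/327183 = -330292/119 - 276960*1/327183 = -330292/119 - 92320/109061 = -36032961892/12978259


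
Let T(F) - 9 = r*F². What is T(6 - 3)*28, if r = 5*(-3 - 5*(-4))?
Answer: 21672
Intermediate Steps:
r = 85 (r = 5*(-3 + 20) = 5*17 = 85)
T(F) = 9 + 85*F²
T(6 - 3)*28 = (9 + 85*(6 - 3)²)*28 = (9 + 85*3²)*28 = (9 + 85*9)*28 = (9 + 765)*28 = 774*28 = 21672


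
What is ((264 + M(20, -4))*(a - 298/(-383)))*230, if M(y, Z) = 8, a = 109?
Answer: 2630335200/383 ≈ 6.8677e+6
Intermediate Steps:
((264 + M(20, -4))*(a - 298/(-383)))*230 = ((264 + 8)*(109 - 298/(-383)))*230 = (272*(109 - 298*(-1/383)))*230 = (272*(109 + 298/383))*230 = (272*(42045/383))*230 = (11436240/383)*230 = 2630335200/383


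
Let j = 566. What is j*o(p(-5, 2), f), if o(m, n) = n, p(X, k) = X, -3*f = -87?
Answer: 16414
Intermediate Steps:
f = 29 (f = -⅓*(-87) = 29)
j*o(p(-5, 2), f) = 566*29 = 16414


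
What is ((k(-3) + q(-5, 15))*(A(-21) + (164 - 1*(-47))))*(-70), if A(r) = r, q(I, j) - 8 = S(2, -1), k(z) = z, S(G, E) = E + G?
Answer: -79800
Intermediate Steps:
q(I, j) = 9 (q(I, j) = 8 + (-1 + 2) = 8 + 1 = 9)
((k(-3) + q(-5, 15))*(A(-21) + (164 - 1*(-47))))*(-70) = ((-3 + 9)*(-21 + (164 - 1*(-47))))*(-70) = (6*(-21 + (164 + 47)))*(-70) = (6*(-21 + 211))*(-70) = (6*190)*(-70) = 1140*(-70) = -79800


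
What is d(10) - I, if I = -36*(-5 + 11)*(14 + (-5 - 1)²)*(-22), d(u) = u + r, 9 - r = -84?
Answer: -237497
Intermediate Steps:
r = 93 (r = 9 - 1*(-84) = 9 + 84 = 93)
d(u) = 93 + u (d(u) = u + 93 = 93 + u)
I = 237600 (I = -216*(14 + (-6)²)*(-22) = -216*(14 + 36)*(-22) = -216*50*(-22) = -36*300*(-22) = -10800*(-22) = 237600)
d(10) - I = (93 + 10) - 1*237600 = 103 - 237600 = -237497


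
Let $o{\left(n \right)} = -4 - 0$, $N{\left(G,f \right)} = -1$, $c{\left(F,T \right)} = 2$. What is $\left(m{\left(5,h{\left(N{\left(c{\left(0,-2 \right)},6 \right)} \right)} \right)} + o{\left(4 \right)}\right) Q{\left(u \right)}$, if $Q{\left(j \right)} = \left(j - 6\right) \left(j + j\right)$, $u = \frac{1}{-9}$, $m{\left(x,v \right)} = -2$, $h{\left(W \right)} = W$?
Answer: $- \frac{220}{27} \approx -8.1481$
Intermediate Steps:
$o{\left(n \right)} = -4$ ($o{\left(n \right)} = -4 + 0 = -4$)
$u = - \frac{1}{9} \approx -0.11111$
$Q{\left(j \right)} = 2 j \left(-6 + j\right)$ ($Q{\left(j \right)} = \left(-6 + j\right) 2 j = 2 j \left(-6 + j\right)$)
$\left(m{\left(5,h{\left(N{\left(c{\left(0,-2 \right)},6 \right)} \right)} \right)} + o{\left(4 \right)}\right) Q{\left(u \right)} = \left(-2 - 4\right) 2 \left(- \frac{1}{9}\right) \left(-6 - \frac{1}{9}\right) = - 6 \cdot 2 \left(- \frac{1}{9}\right) \left(- \frac{55}{9}\right) = \left(-6\right) \frac{110}{81} = - \frac{220}{27}$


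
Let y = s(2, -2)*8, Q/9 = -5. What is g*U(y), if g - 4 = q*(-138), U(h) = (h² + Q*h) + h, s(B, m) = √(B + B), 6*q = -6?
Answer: -63616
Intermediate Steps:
Q = -45 (Q = 9*(-5) = -45)
q = -1 (q = (⅙)*(-6) = -1)
s(B, m) = √2*√B (s(B, m) = √(2*B) = √2*√B)
y = 16 (y = (√2*√2)*8 = 2*8 = 16)
U(h) = h² - 44*h (U(h) = (h² - 45*h) + h = h² - 44*h)
g = 142 (g = 4 - 1*(-138) = 4 + 138 = 142)
g*U(y) = 142*(16*(-44 + 16)) = 142*(16*(-28)) = 142*(-448) = -63616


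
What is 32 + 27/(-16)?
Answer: 485/16 ≈ 30.313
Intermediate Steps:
32 + 27/(-16) = 32 + 27*(-1/16) = 32 - 27/16 = 485/16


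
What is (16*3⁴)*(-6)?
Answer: -7776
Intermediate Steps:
(16*3⁴)*(-6) = (16*81)*(-6) = 1296*(-6) = -7776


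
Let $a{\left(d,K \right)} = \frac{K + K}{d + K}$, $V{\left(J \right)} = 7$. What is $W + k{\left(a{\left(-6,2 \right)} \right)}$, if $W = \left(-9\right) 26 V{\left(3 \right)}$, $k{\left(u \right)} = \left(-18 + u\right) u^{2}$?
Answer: $-1657$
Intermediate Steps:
$a{\left(d,K \right)} = \frac{2 K}{K + d}$
$k{\left(u \right)} = u^{2} \left(-18 + u\right)$
$W = -1638$ ($W = \left(-9\right) 26 \cdot 7 = \left(-234\right) 7 = -1638$)
$W + k{\left(a{\left(-6,2 \right)} \right)} = -1638 + \left(2 \cdot 2 \frac{1}{2 - 6}\right)^{2} \left(-18 + 2 \cdot 2 \frac{1}{2 - 6}\right) = -1638 + \left(2 \cdot 2 \frac{1}{-4}\right)^{2} \left(-18 + 2 \cdot 2 \frac{1}{-4}\right) = -1638 + \left(2 \cdot 2 \left(- \frac{1}{4}\right)\right)^{2} \left(-18 + 2 \cdot 2 \left(- \frac{1}{4}\right)\right) = -1638 + \left(-1\right)^{2} \left(-18 - 1\right) = -1638 + 1 \left(-19\right) = -1638 - 19 = -1657$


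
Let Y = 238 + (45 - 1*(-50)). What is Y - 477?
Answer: -144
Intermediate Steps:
Y = 333 (Y = 238 + (45 + 50) = 238 + 95 = 333)
Y - 477 = 333 - 477 = -144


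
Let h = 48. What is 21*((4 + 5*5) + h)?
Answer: 1617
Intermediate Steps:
21*((4 + 5*5) + h) = 21*((4 + 5*5) + 48) = 21*((4 + 25) + 48) = 21*(29 + 48) = 21*77 = 1617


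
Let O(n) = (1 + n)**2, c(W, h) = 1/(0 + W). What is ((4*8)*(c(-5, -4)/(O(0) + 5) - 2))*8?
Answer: -7808/15 ≈ -520.53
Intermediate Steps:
c(W, h) = 1/W
((4*8)*(c(-5, -4)/(O(0) + 5) - 2))*8 = ((4*8)*(1/((-5)*((1 + 0)**2 + 5)) - 2))*8 = (32*(-1/(5*(1**2 + 5)) - 2))*8 = (32*(-1/(5*(1 + 5)) - 2))*8 = (32*(-1/5/6 - 2))*8 = (32*(-1/5*1/6 - 2))*8 = (32*(-1/30 - 2))*8 = (32*(-61/30))*8 = -976/15*8 = -7808/15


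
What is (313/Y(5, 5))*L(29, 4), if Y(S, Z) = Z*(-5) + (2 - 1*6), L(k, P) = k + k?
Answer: -626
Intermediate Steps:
L(k, P) = 2*k
Y(S, Z) = -4 - 5*Z (Y(S, Z) = -5*Z + (2 - 6) = -5*Z - 4 = -4 - 5*Z)
(313/Y(5, 5))*L(29, 4) = (313/(-4 - 5*5))*(2*29) = (313/(-4 - 25))*58 = (313/(-29))*58 = (313*(-1/29))*58 = -313/29*58 = -626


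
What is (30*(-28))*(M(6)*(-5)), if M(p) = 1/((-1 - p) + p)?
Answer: -4200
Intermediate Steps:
M(p) = -1 (M(p) = 1/(-1) = -1)
(30*(-28))*(M(6)*(-5)) = (30*(-28))*(-1*(-5)) = -840*5 = -4200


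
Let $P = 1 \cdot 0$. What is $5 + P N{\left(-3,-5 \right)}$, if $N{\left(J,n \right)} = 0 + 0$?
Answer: $5$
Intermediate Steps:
$N{\left(J,n \right)} = 0$
$P = 0$
$5 + P N{\left(-3,-5 \right)} = 5 + 0 \cdot 0 = 5 + 0 = 5$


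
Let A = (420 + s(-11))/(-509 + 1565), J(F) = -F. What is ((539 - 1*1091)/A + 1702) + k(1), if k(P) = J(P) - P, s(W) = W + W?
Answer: 46844/199 ≈ 235.40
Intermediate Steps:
s(W) = 2*W
k(P) = -2*P (k(P) = -P - P = -2*P)
A = 199/528 (A = (420 + 2*(-11))/(-509 + 1565) = (420 - 22)/1056 = 398*(1/1056) = 199/528 ≈ 0.37689)
((539 - 1*1091)/A + 1702) + k(1) = ((539 - 1*1091)/(199/528) + 1702) - 2*1 = ((539 - 1091)*(528/199) + 1702) - 2 = (-552*528/199 + 1702) - 2 = (-291456/199 + 1702) - 2 = 47242/199 - 2 = 46844/199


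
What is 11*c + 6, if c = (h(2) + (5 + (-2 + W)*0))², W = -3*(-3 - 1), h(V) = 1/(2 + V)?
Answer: 4947/16 ≈ 309.19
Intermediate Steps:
W = 12 (W = -3*(-4) = 12)
c = 441/16 (c = (1/(2 + 2) + (5 + (-2 + 12)*0))² = (1/4 + (5 + 10*0))² = (¼ + (5 + 0))² = (¼ + 5)² = (21/4)² = 441/16 ≈ 27.563)
11*c + 6 = 11*(441/16) + 6 = 4851/16 + 6 = 4947/16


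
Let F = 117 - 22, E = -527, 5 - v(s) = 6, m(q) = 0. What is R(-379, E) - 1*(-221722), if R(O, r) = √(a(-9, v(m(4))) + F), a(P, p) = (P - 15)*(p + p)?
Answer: 221722 + √143 ≈ 2.2173e+5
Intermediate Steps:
v(s) = -1 (v(s) = 5 - 1*6 = 5 - 6 = -1)
a(P, p) = 2*p*(-15 + P) (a(P, p) = (-15 + P)*(2*p) = 2*p*(-15 + P))
F = 95
R(O, r) = √143 (R(O, r) = √(2*(-1)*(-15 - 9) + 95) = √(2*(-1)*(-24) + 95) = √(48 + 95) = √143)
R(-379, E) - 1*(-221722) = √143 - 1*(-221722) = √143 + 221722 = 221722 + √143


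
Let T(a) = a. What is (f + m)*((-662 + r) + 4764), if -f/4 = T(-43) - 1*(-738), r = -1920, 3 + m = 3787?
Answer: 2190728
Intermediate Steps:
m = 3784 (m = -3 + 3787 = 3784)
f = -2780 (f = -4*(-43 - 1*(-738)) = -4*(-43 + 738) = -4*695 = -2780)
(f + m)*((-662 + r) + 4764) = (-2780 + 3784)*((-662 - 1920) + 4764) = 1004*(-2582 + 4764) = 1004*2182 = 2190728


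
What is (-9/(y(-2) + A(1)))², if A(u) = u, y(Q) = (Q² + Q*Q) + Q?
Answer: 81/49 ≈ 1.6531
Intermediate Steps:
y(Q) = Q + 2*Q² (y(Q) = (Q² + Q²) + Q = 2*Q² + Q = Q + 2*Q²)
(-9/(y(-2) + A(1)))² = (-9/(-2*(1 + 2*(-2)) + 1))² = (-9/(-2*(1 - 4) + 1))² = (-9/(-2*(-3) + 1))² = (-9/(6 + 1))² = (-9/7)² = 81/49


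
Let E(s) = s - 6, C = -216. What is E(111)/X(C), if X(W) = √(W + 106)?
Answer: -21*I*√110/22 ≈ -10.011*I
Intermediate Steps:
E(s) = -6 + s
X(W) = √(106 + W)
E(111)/X(C) = (-6 + 111)/(√(106 - 216)) = 105/(√(-110)) = 105/((I*√110)) = 105*(-I*√110/110) = -21*I*√110/22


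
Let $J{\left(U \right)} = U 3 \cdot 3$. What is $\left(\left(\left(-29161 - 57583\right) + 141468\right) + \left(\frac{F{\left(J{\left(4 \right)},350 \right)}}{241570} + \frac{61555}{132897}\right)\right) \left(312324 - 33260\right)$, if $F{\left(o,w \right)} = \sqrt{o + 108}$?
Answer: $\frac{245139618771123021368}{16051964145} \approx 1.5272 \cdot 10^{10}$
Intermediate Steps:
$J{\left(U \right)} = 9 U$ ($J{\left(U \right)} = 3 U 3 = 9 U$)
$F{\left(o,w \right)} = \sqrt{108 + o}$
$\left(\left(\left(-29161 - 57583\right) + 141468\right) + \left(\frac{F{\left(J{\left(4 \right)},350 \right)}}{241570} + \frac{61555}{132897}\right)\right) \left(312324 - 33260\right) = \left(\left(\left(-29161 - 57583\right) + 141468\right) + \left(\frac{\sqrt{108 + 9 \cdot 4}}{241570} + \frac{61555}{132897}\right)\right) \left(312324 - 33260\right) = \left(\left(-86744 + 141468\right) + \left(\sqrt{108 + 36} \cdot \frac{1}{241570} + 61555 \cdot \frac{1}{132897}\right)\right) 279064 = \left(54724 + \left(\sqrt{144} \cdot \frac{1}{241570} + \frac{61555}{132897}\right)\right) 279064 = \left(54724 + \left(12 \cdot \frac{1}{241570} + \frac{61555}{132897}\right)\right) 279064 = \left(54724 + \left(\frac{6}{120785} + \frac{61555}{132897}\right)\right) 279064 = \left(54724 + \frac{7435718057}{16051964145}\right) 279064 = \frac{878435121589037}{16051964145} \cdot 279064 = \frac{245139618771123021368}{16051964145}$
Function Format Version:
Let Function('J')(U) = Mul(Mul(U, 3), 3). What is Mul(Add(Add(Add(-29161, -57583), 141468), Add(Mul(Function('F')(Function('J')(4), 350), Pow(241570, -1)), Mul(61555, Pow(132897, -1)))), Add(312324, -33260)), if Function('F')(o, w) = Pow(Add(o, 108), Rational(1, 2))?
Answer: Rational(245139618771123021368, 16051964145) ≈ 1.5272e+10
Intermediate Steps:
Function('J')(U) = Mul(9, U) (Function('J')(U) = Mul(Mul(3, U), 3) = Mul(9, U))
Function('F')(o, w) = Pow(Add(108, o), Rational(1, 2))
Mul(Add(Add(Add(-29161, -57583), 141468), Add(Mul(Function('F')(Function('J')(4), 350), Pow(241570, -1)), Mul(61555, Pow(132897, -1)))), Add(312324, -33260)) = Mul(Add(Add(Add(-29161, -57583), 141468), Add(Mul(Pow(Add(108, Mul(9, 4)), Rational(1, 2)), Pow(241570, -1)), Mul(61555, Pow(132897, -1)))), Add(312324, -33260)) = Mul(Add(Add(-86744, 141468), Add(Mul(Pow(Add(108, 36), Rational(1, 2)), Rational(1, 241570)), Mul(61555, Rational(1, 132897)))), 279064) = Mul(Add(54724, Add(Mul(Pow(144, Rational(1, 2)), Rational(1, 241570)), Rational(61555, 132897))), 279064) = Mul(Add(54724, Add(Mul(12, Rational(1, 241570)), Rational(61555, 132897))), 279064) = Mul(Add(54724, Add(Rational(6, 120785), Rational(61555, 132897))), 279064) = Mul(Add(54724, Rational(7435718057, 16051964145)), 279064) = Mul(Rational(878435121589037, 16051964145), 279064) = Rational(245139618771123021368, 16051964145)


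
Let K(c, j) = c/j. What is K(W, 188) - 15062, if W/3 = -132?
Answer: -708013/47 ≈ -15064.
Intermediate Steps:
W = -396 (W = 3*(-132) = -396)
K(W, 188) - 15062 = -396/188 - 15062 = -396*1/188 - 15062 = -99/47 - 15062 = -708013/47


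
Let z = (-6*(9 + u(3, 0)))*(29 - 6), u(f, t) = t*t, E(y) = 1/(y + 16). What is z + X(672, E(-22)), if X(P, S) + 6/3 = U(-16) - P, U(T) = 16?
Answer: -1900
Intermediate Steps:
E(y) = 1/(16 + y)
u(f, t) = t**2
X(P, S) = 14 - P (X(P, S) = -2 + (16 - P) = 14 - P)
z = -1242 (z = (-6*(9 + 0**2))*(29 - 6) = -6*(9 + 0)*23 = -6*9*23 = -54*23 = -1242)
z + X(672, E(-22)) = -1242 + (14 - 1*672) = -1242 + (14 - 672) = -1242 - 658 = -1900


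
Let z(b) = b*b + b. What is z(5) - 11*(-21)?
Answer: 261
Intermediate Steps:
z(b) = b + b**2 (z(b) = b**2 + b = b + b**2)
z(5) - 11*(-21) = 5*(1 + 5) - 11*(-21) = 5*6 + 231 = 30 + 231 = 261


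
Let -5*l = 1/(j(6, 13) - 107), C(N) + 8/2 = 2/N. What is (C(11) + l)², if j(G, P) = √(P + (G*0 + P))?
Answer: 1149747982311/78943382045 - 4795306*√26/35883355475 ≈ 14.564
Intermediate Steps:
j(G, P) = √2*√P (j(G, P) = √(P + (0 + P)) = √(P + P) = √(2*P) = √2*√P)
C(N) = -4 + 2/N
l = -1/(5*(-107 + √26)) (l = -1/(5*(√2*√13 - 107)) = -1/(5*(√26 - 107)) = -1/(5*(-107 + √26)) ≈ 0.0019627)
(C(11) + l)² = ((-4 + 2/11) + (107/57115 + √26/57115))² = (-42/11 + (107/57115 + √26/57115))² = (-2397653/628265 + √26/57115)²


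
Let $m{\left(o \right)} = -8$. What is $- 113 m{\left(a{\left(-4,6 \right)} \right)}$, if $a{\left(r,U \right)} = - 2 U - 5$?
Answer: $904$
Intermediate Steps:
$a{\left(r,U \right)} = -5 - 2 U$
$- 113 m{\left(a{\left(-4,6 \right)} \right)} = \left(-113\right) \left(-8\right) = 904$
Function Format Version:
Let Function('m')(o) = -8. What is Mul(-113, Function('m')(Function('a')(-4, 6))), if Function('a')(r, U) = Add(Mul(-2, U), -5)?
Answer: 904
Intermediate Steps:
Function('a')(r, U) = Add(-5, Mul(-2, U))
Mul(-113, Function('m')(Function('a')(-4, 6))) = Mul(-113, -8) = 904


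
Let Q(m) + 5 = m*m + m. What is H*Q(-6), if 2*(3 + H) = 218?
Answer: 2650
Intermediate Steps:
H = 106 (H = -3 + (1/2)*218 = -3 + 109 = 106)
Q(m) = -5 + m + m**2 (Q(m) = -5 + (m*m + m) = -5 + (m**2 + m) = -5 + (m + m**2) = -5 + m + m**2)
H*Q(-6) = 106*(-5 - 6 + (-6)**2) = 106*(-5 - 6 + 36) = 106*25 = 2650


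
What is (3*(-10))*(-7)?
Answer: 210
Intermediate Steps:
(3*(-10))*(-7) = -30*(-7) = 210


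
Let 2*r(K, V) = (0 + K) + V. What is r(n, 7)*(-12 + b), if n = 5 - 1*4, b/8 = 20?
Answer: 592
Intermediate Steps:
b = 160 (b = 8*20 = 160)
n = 1 (n = 5 - 4 = 1)
r(K, V) = K/2 + V/2 (r(K, V) = ((0 + K) + V)/2 = (K + V)/2 = K/2 + V/2)
r(n, 7)*(-12 + b) = ((1/2)*1 + (1/2)*7)*(-12 + 160) = (1/2 + 7/2)*148 = 4*148 = 592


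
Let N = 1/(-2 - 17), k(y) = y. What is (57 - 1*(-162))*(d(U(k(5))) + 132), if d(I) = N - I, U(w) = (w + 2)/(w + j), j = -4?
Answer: 519906/19 ≈ 27363.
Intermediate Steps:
N = -1/19 (N = 1/(-19) = -1/19 ≈ -0.052632)
U(w) = (2 + w)/(-4 + w) (U(w) = (w + 2)/(w - 4) = (2 + w)/(-4 + w))
d(I) = -1/19 - I
(57 - 1*(-162))*(d(U(k(5))) + 132) = (57 - 1*(-162))*((-1/19 - (2 + 5)/(-4 + 5)) + 132) = (57 + 162)*((-1/19 - 7/1) + 132) = 219*((-1/19 - 7) + 132) = 219*(-134/19 + 132) = 219*(2374/19) = 519906/19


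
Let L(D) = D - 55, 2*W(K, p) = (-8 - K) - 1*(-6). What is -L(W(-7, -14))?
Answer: 105/2 ≈ 52.500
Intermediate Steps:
W(K, p) = -1 - K/2 (W(K, p) = ((-8 - K) - 1*(-6))/2 = ((-8 - K) + 6)/2 = (-2 - K)/2 = -1 - K/2)
L(D) = -55 + D
-L(W(-7, -14)) = -(-55 + (-1 - ½*(-7))) = -(-55 + (-1 + 7/2)) = -(-55 + 5/2) = -1*(-105/2) = 105/2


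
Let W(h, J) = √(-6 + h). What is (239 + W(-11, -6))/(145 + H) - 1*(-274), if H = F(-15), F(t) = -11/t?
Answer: 602549/2186 + 15*I*√17/2186 ≈ 275.64 + 0.028292*I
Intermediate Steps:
H = 11/15 (H = -11/(-15) = -11*(-1/15) = 11/15 ≈ 0.73333)
(239 + W(-11, -6))/(145 + H) - 1*(-274) = (239 + √(-6 - 11))/(145 + 11/15) - 1*(-274) = (239 + √(-17))/(2186/15) + 274 = (239 + I*√17)*(15/2186) + 274 = (3585/2186 + 15*I*√17/2186) + 274 = 602549/2186 + 15*I*√17/2186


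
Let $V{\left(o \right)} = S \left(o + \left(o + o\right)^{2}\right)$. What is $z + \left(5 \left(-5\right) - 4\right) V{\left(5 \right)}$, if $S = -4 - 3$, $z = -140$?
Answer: $21175$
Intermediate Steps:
$S = -7$
$V{\left(o \right)} = - 28 o^{2} - 7 o$ ($V{\left(o \right)} = - 7 \left(o + \left(o + o\right)^{2}\right) = - 7 \left(o + \left(2 o\right)^{2}\right) = - 7 \left(o + 4 o^{2}\right) = - 28 o^{2} - 7 o$)
$z + \left(5 \left(-5\right) - 4\right) V{\left(5 \right)} = -140 + \left(5 \left(-5\right) - 4\right) \left(\left(-7\right) 5 \left(1 + 4 \cdot 5\right)\right) = -140 + \left(-25 - 4\right) \left(\left(-7\right) 5 \left(1 + 20\right)\right) = -140 - 29 \left(\left(-7\right) 5 \cdot 21\right) = -140 - -21315 = -140 + 21315 = 21175$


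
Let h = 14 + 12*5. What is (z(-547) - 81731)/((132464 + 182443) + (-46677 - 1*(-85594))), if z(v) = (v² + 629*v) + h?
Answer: -126511/353824 ≈ -0.35755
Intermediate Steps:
h = 74 (h = 14 + 60 = 74)
z(v) = 74 + v² + 629*v (z(v) = (v² + 629*v) + 74 = 74 + v² + 629*v)
(z(-547) - 81731)/((132464 + 182443) + (-46677 - 1*(-85594))) = ((74 + (-547)² + 629*(-547)) - 81731)/((132464 + 182443) + (-46677 - 1*(-85594))) = ((74 + 299209 - 344063) - 81731)/(314907 + (-46677 + 85594)) = (-44780 - 81731)/(314907 + 38917) = -126511/353824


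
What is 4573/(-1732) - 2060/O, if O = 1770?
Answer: -1166213/306564 ≈ -3.8041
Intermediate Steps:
4573/(-1732) - 2060/O = 4573/(-1732) - 2060/1770 = 4573*(-1/1732) - 2060*1/1770 = -4573/1732 - 206/177 = -1166213/306564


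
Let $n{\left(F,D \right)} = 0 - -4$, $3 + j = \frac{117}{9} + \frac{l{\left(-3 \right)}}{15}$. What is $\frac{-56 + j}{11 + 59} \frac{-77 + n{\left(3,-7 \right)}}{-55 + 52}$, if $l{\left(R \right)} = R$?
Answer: $- \frac{803}{50} \approx -16.06$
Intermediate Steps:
$j = \frac{49}{5}$ ($j = -3 + \left(\frac{117}{9} - \frac{3}{15}\right) = -3 + \left(117 \cdot \frac{1}{9} - \frac{1}{5}\right) = -3 + \left(13 - \frac{1}{5}\right) = -3 + \frac{64}{5} = \frac{49}{5} \approx 9.8$)
$n{\left(F,D \right)} = 4$ ($n{\left(F,D \right)} = 0 + 4 = 4$)
$\frac{-56 + j}{11 + 59} \frac{-77 + n{\left(3,-7 \right)}}{-55 + 52} = \frac{-56 + \frac{49}{5}}{11 + 59} \frac{-77 + 4}{-55 + 52} = - \frac{231}{5 \cdot 70} \left(- \frac{73}{-3}\right) = \left(- \frac{231}{5}\right) \frac{1}{70} \left(\left(-73\right) \left(- \frac{1}{3}\right)\right) = \left(- \frac{33}{50}\right) \frac{73}{3} = - \frac{803}{50}$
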